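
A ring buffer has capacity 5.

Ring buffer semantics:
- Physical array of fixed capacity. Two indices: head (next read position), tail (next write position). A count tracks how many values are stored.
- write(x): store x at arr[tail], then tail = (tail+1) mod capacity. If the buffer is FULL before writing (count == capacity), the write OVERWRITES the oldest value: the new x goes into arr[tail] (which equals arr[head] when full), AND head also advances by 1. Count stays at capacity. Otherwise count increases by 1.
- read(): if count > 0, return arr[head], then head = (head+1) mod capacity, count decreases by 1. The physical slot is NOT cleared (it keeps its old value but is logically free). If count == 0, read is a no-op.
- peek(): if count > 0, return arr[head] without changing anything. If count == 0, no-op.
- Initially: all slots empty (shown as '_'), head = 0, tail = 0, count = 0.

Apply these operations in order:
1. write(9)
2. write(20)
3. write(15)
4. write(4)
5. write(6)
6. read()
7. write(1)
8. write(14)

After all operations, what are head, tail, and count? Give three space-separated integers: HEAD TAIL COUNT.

Answer: 2 2 5

Derivation:
After op 1 (write(9)): arr=[9 _ _ _ _] head=0 tail=1 count=1
After op 2 (write(20)): arr=[9 20 _ _ _] head=0 tail=2 count=2
After op 3 (write(15)): arr=[9 20 15 _ _] head=0 tail=3 count=3
After op 4 (write(4)): arr=[9 20 15 4 _] head=0 tail=4 count=4
After op 5 (write(6)): arr=[9 20 15 4 6] head=0 tail=0 count=5
After op 6 (read()): arr=[9 20 15 4 6] head=1 tail=0 count=4
After op 7 (write(1)): arr=[1 20 15 4 6] head=1 tail=1 count=5
After op 8 (write(14)): arr=[1 14 15 4 6] head=2 tail=2 count=5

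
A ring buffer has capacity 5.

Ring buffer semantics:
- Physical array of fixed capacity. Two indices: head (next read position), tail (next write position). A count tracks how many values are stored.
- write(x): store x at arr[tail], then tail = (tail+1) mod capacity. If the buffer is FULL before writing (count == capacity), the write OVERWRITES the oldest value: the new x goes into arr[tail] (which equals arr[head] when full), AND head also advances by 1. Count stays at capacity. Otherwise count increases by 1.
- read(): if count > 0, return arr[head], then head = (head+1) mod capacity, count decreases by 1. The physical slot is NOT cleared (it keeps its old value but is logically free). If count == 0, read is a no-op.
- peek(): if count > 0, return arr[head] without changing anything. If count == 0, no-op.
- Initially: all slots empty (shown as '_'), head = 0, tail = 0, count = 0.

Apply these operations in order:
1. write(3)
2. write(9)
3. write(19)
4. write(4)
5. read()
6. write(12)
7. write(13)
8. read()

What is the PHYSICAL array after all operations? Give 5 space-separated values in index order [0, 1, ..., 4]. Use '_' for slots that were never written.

After op 1 (write(3)): arr=[3 _ _ _ _] head=0 tail=1 count=1
After op 2 (write(9)): arr=[3 9 _ _ _] head=0 tail=2 count=2
After op 3 (write(19)): arr=[3 9 19 _ _] head=0 tail=3 count=3
After op 4 (write(4)): arr=[3 9 19 4 _] head=0 tail=4 count=4
After op 5 (read()): arr=[3 9 19 4 _] head=1 tail=4 count=3
After op 6 (write(12)): arr=[3 9 19 4 12] head=1 tail=0 count=4
After op 7 (write(13)): arr=[13 9 19 4 12] head=1 tail=1 count=5
After op 8 (read()): arr=[13 9 19 4 12] head=2 tail=1 count=4

Answer: 13 9 19 4 12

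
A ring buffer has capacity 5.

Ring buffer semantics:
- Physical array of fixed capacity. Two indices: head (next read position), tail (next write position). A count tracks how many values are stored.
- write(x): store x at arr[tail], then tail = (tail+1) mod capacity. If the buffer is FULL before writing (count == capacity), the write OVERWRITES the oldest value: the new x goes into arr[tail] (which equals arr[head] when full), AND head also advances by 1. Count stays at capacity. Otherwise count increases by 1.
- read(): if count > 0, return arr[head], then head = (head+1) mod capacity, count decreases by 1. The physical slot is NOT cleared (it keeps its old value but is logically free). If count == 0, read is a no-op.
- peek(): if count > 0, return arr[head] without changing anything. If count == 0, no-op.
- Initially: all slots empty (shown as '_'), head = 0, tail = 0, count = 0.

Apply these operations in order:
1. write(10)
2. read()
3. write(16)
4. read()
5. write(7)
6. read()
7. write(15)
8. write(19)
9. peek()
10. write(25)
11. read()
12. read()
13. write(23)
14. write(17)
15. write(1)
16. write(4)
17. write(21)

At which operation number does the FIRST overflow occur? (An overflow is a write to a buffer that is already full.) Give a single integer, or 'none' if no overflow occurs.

After op 1 (write(10)): arr=[10 _ _ _ _] head=0 tail=1 count=1
After op 2 (read()): arr=[10 _ _ _ _] head=1 tail=1 count=0
After op 3 (write(16)): arr=[10 16 _ _ _] head=1 tail=2 count=1
After op 4 (read()): arr=[10 16 _ _ _] head=2 tail=2 count=0
After op 5 (write(7)): arr=[10 16 7 _ _] head=2 tail=3 count=1
After op 6 (read()): arr=[10 16 7 _ _] head=3 tail=3 count=0
After op 7 (write(15)): arr=[10 16 7 15 _] head=3 tail=4 count=1
After op 8 (write(19)): arr=[10 16 7 15 19] head=3 tail=0 count=2
After op 9 (peek()): arr=[10 16 7 15 19] head=3 tail=0 count=2
After op 10 (write(25)): arr=[25 16 7 15 19] head=3 tail=1 count=3
After op 11 (read()): arr=[25 16 7 15 19] head=4 tail=1 count=2
After op 12 (read()): arr=[25 16 7 15 19] head=0 tail=1 count=1
After op 13 (write(23)): arr=[25 23 7 15 19] head=0 tail=2 count=2
After op 14 (write(17)): arr=[25 23 17 15 19] head=0 tail=3 count=3
After op 15 (write(1)): arr=[25 23 17 1 19] head=0 tail=4 count=4
After op 16 (write(4)): arr=[25 23 17 1 4] head=0 tail=0 count=5
After op 17 (write(21)): arr=[21 23 17 1 4] head=1 tail=1 count=5

Answer: 17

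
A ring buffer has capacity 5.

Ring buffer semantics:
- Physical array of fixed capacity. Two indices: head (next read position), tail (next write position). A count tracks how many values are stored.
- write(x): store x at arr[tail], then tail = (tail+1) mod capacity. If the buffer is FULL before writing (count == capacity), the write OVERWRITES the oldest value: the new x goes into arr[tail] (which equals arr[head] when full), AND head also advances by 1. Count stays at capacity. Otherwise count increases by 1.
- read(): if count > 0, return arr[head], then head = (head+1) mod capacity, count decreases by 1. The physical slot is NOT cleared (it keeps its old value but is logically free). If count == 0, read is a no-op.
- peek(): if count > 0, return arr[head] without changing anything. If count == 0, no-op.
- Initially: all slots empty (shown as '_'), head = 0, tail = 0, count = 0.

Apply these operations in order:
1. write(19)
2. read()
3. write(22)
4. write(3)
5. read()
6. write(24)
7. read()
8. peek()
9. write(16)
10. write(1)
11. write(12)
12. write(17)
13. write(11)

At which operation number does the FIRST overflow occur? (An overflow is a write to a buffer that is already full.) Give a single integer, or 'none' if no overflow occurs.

Answer: 13

Derivation:
After op 1 (write(19)): arr=[19 _ _ _ _] head=0 tail=1 count=1
After op 2 (read()): arr=[19 _ _ _ _] head=1 tail=1 count=0
After op 3 (write(22)): arr=[19 22 _ _ _] head=1 tail=2 count=1
After op 4 (write(3)): arr=[19 22 3 _ _] head=1 tail=3 count=2
After op 5 (read()): arr=[19 22 3 _ _] head=2 tail=3 count=1
After op 6 (write(24)): arr=[19 22 3 24 _] head=2 tail=4 count=2
After op 7 (read()): arr=[19 22 3 24 _] head=3 tail=4 count=1
After op 8 (peek()): arr=[19 22 3 24 _] head=3 tail=4 count=1
After op 9 (write(16)): arr=[19 22 3 24 16] head=3 tail=0 count=2
After op 10 (write(1)): arr=[1 22 3 24 16] head=3 tail=1 count=3
After op 11 (write(12)): arr=[1 12 3 24 16] head=3 tail=2 count=4
After op 12 (write(17)): arr=[1 12 17 24 16] head=3 tail=3 count=5
After op 13 (write(11)): arr=[1 12 17 11 16] head=4 tail=4 count=5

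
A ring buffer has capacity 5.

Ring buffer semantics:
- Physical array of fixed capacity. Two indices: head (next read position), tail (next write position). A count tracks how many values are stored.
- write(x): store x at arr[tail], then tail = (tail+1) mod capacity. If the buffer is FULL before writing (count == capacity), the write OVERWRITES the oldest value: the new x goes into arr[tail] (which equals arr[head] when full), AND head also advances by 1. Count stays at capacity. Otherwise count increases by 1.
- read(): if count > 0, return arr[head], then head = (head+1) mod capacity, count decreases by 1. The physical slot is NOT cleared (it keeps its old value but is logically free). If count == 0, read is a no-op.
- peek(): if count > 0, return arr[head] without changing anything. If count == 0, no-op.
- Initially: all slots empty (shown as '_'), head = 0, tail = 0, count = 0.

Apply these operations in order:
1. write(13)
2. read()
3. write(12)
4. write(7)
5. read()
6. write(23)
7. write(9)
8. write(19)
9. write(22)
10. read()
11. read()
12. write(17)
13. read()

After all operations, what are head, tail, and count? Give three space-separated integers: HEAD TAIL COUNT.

After op 1 (write(13)): arr=[13 _ _ _ _] head=0 tail=1 count=1
After op 2 (read()): arr=[13 _ _ _ _] head=1 tail=1 count=0
After op 3 (write(12)): arr=[13 12 _ _ _] head=1 tail=2 count=1
After op 4 (write(7)): arr=[13 12 7 _ _] head=1 tail=3 count=2
After op 5 (read()): arr=[13 12 7 _ _] head=2 tail=3 count=1
After op 6 (write(23)): arr=[13 12 7 23 _] head=2 tail=4 count=2
After op 7 (write(9)): arr=[13 12 7 23 9] head=2 tail=0 count=3
After op 8 (write(19)): arr=[19 12 7 23 9] head=2 tail=1 count=4
After op 9 (write(22)): arr=[19 22 7 23 9] head=2 tail=2 count=5
After op 10 (read()): arr=[19 22 7 23 9] head=3 tail=2 count=4
After op 11 (read()): arr=[19 22 7 23 9] head=4 tail=2 count=3
After op 12 (write(17)): arr=[19 22 17 23 9] head=4 tail=3 count=4
After op 13 (read()): arr=[19 22 17 23 9] head=0 tail=3 count=3

Answer: 0 3 3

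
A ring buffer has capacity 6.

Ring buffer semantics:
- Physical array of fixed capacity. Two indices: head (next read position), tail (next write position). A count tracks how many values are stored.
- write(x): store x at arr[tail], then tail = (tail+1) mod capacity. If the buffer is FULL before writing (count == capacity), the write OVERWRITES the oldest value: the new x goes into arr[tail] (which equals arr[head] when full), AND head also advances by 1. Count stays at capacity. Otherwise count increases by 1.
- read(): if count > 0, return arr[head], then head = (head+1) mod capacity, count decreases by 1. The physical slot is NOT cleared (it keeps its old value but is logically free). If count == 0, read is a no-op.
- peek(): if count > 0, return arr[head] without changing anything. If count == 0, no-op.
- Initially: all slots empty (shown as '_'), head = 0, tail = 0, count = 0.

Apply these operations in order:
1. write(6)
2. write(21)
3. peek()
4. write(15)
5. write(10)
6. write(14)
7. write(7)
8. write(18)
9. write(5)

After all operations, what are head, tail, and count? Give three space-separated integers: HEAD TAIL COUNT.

Answer: 2 2 6

Derivation:
After op 1 (write(6)): arr=[6 _ _ _ _ _] head=0 tail=1 count=1
After op 2 (write(21)): arr=[6 21 _ _ _ _] head=0 tail=2 count=2
After op 3 (peek()): arr=[6 21 _ _ _ _] head=0 tail=2 count=2
After op 4 (write(15)): arr=[6 21 15 _ _ _] head=0 tail=3 count=3
After op 5 (write(10)): arr=[6 21 15 10 _ _] head=0 tail=4 count=4
After op 6 (write(14)): arr=[6 21 15 10 14 _] head=0 tail=5 count=5
After op 7 (write(7)): arr=[6 21 15 10 14 7] head=0 tail=0 count=6
After op 8 (write(18)): arr=[18 21 15 10 14 7] head=1 tail=1 count=6
After op 9 (write(5)): arr=[18 5 15 10 14 7] head=2 tail=2 count=6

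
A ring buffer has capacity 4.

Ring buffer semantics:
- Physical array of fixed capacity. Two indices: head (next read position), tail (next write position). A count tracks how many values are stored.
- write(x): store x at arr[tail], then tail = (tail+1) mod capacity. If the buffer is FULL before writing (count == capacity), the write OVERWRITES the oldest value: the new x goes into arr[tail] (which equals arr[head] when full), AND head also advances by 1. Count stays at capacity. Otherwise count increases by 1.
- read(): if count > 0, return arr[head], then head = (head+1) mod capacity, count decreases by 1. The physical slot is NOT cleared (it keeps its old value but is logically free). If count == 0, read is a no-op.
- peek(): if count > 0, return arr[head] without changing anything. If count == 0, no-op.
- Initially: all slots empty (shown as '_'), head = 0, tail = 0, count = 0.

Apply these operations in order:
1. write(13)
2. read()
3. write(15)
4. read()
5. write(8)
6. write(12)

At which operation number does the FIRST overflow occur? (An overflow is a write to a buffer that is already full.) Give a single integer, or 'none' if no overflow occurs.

Answer: none

Derivation:
After op 1 (write(13)): arr=[13 _ _ _] head=0 tail=1 count=1
After op 2 (read()): arr=[13 _ _ _] head=1 tail=1 count=0
After op 3 (write(15)): arr=[13 15 _ _] head=1 tail=2 count=1
After op 4 (read()): arr=[13 15 _ _] head=2 tail=2 count=0
After op 5 (write(8)): arr=[13 15 8 _] head=2 tail=3 count=1
After op 6 (write(12)): arr=[13 15 8 12] head=2 tail=0 count=2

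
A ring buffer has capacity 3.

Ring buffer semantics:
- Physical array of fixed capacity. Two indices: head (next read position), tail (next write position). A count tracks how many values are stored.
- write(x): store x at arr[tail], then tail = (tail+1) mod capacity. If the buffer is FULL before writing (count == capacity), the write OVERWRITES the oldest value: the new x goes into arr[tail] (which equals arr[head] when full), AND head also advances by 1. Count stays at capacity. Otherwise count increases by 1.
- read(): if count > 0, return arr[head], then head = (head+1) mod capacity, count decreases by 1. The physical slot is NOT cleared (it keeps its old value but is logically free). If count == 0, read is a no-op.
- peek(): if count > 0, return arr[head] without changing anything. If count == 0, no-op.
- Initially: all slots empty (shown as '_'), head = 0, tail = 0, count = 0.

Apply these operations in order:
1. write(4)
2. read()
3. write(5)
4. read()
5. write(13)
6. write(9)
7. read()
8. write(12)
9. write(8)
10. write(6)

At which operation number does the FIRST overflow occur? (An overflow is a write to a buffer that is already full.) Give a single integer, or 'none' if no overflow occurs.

After op 1 (write(4)): arr=[4 _ _] head=0 tail=1 count=1
After op 2 (read()): arr=[4 _ _] head=1 tail=1 count=0
After op 3 (write(5)): arr=[4 5 _] head=1 tail=2 count=1
After op 4 (read()): arr=[4 5 _] head=2 tail=2 count=0
After op 5 (write(13)): arr=[4 5 13] head=2 tail=0 count=1
After op 6 (write(9)): arr=[9 5 13] head=2 tail=1 count=2
After op 7 (read()): arr=[9 5 13] head=0 tail=1 count=1
After op 8 (write(12)): arr=[9 12 13] head=0 tail=2 count=2
After op 9 (write(8)): arr=[9 12 8] head=0 tail=0 count=3
After op 10 (write(6)): arr=[6 12 8] head=1 tail=1 count=3

Answer: 10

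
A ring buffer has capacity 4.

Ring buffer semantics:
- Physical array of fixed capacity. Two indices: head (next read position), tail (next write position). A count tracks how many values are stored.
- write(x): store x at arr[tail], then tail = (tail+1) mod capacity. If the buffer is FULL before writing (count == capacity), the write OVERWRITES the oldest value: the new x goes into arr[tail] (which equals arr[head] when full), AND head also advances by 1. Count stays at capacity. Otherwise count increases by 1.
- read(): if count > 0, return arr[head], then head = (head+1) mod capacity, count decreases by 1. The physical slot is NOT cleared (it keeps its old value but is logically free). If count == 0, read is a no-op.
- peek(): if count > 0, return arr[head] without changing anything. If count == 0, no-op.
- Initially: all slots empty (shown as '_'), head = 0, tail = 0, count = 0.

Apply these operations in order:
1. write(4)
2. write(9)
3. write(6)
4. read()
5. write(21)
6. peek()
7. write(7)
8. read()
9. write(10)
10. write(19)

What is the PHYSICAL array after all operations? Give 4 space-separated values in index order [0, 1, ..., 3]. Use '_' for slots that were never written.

Answer: 7 10 19 21

Derivation:
After op 1 (write(4)): arr=[4 _ _ _] head=0 tail=1 count=1
After op 2 (write(9)): arr=[4 9 _ _] head=0 tail=2 count=2
After op 3 (write(6)): arr=[4 9 6 _] head=0 tail=3 count=3
After op 4 (read()): arr=[4 9 6 _] head=1 tail=3 count=2
After op 5 (write(21)): arr=[4 9 6 21] head=1 tail=0 count=3
After op 6 (peek()): arr=[4 9 6 21] head=1 tail=0 count=3
After op 7 (write(7)): arr=[7 9 6 21] head=1 tail=1 count=4
After op 8 (read()): arr=[7 9 6 21] head=2 tail=1 count=3
After op 9 (write(10)): arr=[7 10 6 21] head=2 tail=2 count=4
After op 10 (write(19)): arr=[7 10 19 21] head=3 tail=3 count=4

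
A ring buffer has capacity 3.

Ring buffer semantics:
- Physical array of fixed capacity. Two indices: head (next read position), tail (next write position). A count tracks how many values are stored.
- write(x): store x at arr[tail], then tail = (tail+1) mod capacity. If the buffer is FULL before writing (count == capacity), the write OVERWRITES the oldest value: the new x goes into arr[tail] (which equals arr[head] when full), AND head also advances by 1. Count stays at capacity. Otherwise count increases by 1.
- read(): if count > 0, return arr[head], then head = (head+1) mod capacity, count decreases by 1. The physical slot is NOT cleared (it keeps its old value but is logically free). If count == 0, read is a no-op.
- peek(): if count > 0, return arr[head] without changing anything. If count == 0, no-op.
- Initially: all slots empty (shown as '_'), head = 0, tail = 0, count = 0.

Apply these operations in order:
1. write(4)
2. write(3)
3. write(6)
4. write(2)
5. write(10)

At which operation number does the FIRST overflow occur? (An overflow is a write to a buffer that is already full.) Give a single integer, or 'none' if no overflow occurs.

After op 1 (write(4)): arr=[4 _ _] head=0 tail=1 count=1
After op 2 (write(3)): arr=[4 3 _] head=0 tail=2 count=2
After op 3 (write(6)): arr=[4 3 6] head=0 tail=0 count=3
After op 4 (write(2)): arr=[2 3 6] head=1 tail=1 count=3
After op 5 (write(10)): arr=[2 10 6] head=2 tail=2 count=3

Answer: 4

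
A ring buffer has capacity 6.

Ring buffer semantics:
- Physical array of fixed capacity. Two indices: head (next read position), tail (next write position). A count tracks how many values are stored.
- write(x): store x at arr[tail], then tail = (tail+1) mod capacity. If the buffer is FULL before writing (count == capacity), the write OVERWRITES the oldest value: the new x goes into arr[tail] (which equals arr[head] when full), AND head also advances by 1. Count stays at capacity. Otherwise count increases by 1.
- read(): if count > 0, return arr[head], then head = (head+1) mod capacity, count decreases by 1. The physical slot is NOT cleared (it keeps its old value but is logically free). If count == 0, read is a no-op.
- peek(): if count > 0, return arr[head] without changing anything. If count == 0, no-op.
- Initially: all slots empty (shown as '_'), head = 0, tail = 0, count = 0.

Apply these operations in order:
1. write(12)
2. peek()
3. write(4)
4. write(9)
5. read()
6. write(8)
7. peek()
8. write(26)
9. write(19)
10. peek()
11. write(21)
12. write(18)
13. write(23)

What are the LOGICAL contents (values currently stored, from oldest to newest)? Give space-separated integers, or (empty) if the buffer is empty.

Answer: 8 26 19 21 18 23

Derivation:
After op 1 (write(12)): arr=[12 _ _ _ _ _] head=0 tail=1 count=1
After op 2 (peek()): arr=[12 _ _ _ _ _] head=0 tail=1 count=1
After op 3 (write(4)): arr=[12 4 _ _ _ _] head=0 tail=2 count=2
After op 4 (write(9)): arr=[12 4 9 _ _ _] head=0 tail=3 count=3
After op 5 (read()): arr=[12 4 9 _ _ _] head=1 tail=3 count=2
After op 6 (write(8)): arr=[12 4 9 8 _ _] head=1 tail=4 count=3
After op 7 (peek()): arr=[12 4 9 8 _ _] head=1 tail=4 count=3
After op 8 (write(26)): arr=[12 4 9 8 26 _] head=1 tail=5 count=4
After op 9 (write(19)): arr=[12 4 9 8 26 19] head=1 tail=0 count=5
After op 10 (peek()): arr=[12 4 9 8 26 19] head=1 tail=0 count=5
After op 11 (write(21)): arr=[21 4 9 8 26 19] head=1 tail=1 count=6
After op 12 (write(18)): arr=[21 18 9 8 26 19] head=2 tail=2 count=6
After op 13 (write(23)): arr=[21 18 23 8 26 19] head=3 tail=3 count=6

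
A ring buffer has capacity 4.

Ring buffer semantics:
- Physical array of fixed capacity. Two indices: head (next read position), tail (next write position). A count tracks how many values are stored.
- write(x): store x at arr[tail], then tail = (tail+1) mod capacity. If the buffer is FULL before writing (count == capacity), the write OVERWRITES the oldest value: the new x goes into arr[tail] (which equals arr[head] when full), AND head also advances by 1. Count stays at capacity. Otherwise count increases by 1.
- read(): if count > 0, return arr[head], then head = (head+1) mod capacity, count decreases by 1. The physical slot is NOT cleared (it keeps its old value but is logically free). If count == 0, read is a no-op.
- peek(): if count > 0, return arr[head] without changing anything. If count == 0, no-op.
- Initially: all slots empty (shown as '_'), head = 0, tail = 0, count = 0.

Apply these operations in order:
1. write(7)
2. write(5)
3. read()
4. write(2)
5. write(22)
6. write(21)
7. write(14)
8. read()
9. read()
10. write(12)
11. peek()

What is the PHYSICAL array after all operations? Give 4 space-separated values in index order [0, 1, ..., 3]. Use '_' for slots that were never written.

After op 1 (write(7)): arr=[7 _ _ _] head=0 tail=1 count=1
After op 2 (write(5)): arr=[7 5 _ _] head=0 tail=2 count=2
After op 3 (read()): arr=[7 5 _ _] head=1 tail=2 count=1
After op 4 (write(2)): arr=[7 5 2 _] head=1 tail=3 count=2
After op 5 (write(22)): arr=[7 5 2 22] head=1 tail=0 count=3
After op 6 (write(21)): arr=[21 5 2 22] head=1 tail=1 count=4
After op 7 (write(14)): arr=[21 14 2 22] head=2 tail=2 count=4
After op 8 (read()): arr=[21 14 2 22] head=3 tail=2 count=3
After op 9 (read()): arr=[21 14 2 22] head=0 tail=2 count=2
After op 10 (write(12)): arr=[21 14 12 22] head=0 tail=3 count=3
After op 11 (peek()): arr=[21 14 12 22] head=0 tail=3 count=3

Answer: 21 14 12 22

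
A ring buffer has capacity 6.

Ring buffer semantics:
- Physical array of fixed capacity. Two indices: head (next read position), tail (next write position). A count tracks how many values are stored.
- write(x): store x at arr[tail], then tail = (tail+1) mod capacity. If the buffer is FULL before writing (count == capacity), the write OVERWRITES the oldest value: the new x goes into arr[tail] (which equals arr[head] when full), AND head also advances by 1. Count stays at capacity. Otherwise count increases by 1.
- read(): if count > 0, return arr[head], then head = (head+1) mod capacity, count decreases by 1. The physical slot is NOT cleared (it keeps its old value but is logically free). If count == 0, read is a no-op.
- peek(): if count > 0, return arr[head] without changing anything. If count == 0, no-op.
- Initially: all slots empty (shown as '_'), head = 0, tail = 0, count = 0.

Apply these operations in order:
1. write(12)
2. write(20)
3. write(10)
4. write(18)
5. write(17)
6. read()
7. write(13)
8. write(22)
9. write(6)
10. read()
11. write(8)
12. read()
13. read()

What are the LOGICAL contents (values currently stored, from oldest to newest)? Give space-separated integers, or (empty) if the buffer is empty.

After op 1 (write(12)): arr=[12 _ _ _ _ _] head=0 tail=1 count=1
After op 2 (write(20)): arr=[12 20 _ _ _ _] head=0 tail=2 count=2
After op 3 (write(10)): arr=[12 20 10 _ _ _] head=0 tail=3 count=3
After op 4 (write(18)): arr=[12 20 10 18 _ _] head=0 tail=4 count=4
After op 5 (write(17)): arr=[12 20 10 18 17 _] head=0 tail=5 count=5
After op 6 (read()): arr=[12 20 10 18 17 _] head=1 tail=5 count=4
After op 7 (write(13)): arr=[12 20 10 18 17 13] head=1 tail=0 count=5
After op 8 (write(22)): arr=[22 20 10 18 17 13] head=1 tail=1 count=6
After op 9 (write(6)): arr=[22 6 10 18 17 13] head=2 tail=2 count=6
After op 10 (read()): arr=[22 6 10 18 17 13] head=3 tail=2 count=5
After op 11 (write(8)): arr=[22 6 8 18 17 13] head=3 tail=3 count=6
After op 12 (read()): arr=[22 6 8 18 17 13] head=4 tail=3 count=5
After op 13 (read()): arr=[22 6 8 18 17 13] head=5 tail=3 count=4

Answer: 13 22 6 8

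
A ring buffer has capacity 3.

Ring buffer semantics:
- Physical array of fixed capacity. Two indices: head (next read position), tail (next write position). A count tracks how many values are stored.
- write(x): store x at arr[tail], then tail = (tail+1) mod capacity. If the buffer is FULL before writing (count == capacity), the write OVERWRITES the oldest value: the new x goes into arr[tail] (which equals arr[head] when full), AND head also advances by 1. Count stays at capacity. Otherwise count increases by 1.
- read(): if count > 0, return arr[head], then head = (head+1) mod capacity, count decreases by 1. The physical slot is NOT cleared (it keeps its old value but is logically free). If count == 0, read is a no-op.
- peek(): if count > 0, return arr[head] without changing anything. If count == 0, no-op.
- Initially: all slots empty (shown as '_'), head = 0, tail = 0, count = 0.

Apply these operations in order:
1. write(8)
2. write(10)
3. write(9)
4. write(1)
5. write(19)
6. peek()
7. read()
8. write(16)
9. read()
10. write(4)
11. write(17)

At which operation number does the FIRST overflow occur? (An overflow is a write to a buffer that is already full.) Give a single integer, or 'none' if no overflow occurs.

Answer: 4

Derivation:
After op 1 (write(8)): arr=[8 _ _] head=0 tail=1 count=1
After op 2 (write(10)): arr=[8 10 _] head=0 tail=2 count=2
After op 3 (write(9)): arr=[8 10 9] head=0 tail=0 count=3
After op 4 (write(1)): arr=[1 10 9] head=1 tail=1 count=3
After op 5 (write(19)): arr=[1 19 9] head=2 tail=2 count=3
After op 6 (peek()): arr=[1 19 9] head=2 tail=2 count=3
After op 7 (read()): arr=[1 19 9] head=0 tail=2 count=2
After op 8 (write(16)): arr=[1 19 16] head=0 tail=0 count=3
After op 9 (read()): arr=[1 19 16] head=1 tail=0 count=2
After op 10 (write(4)): arr=[4 19 16] head=1 tail=1 count=3
After op 11 (write(17)): arr=[4 17 16] head=2 tail=2 count=3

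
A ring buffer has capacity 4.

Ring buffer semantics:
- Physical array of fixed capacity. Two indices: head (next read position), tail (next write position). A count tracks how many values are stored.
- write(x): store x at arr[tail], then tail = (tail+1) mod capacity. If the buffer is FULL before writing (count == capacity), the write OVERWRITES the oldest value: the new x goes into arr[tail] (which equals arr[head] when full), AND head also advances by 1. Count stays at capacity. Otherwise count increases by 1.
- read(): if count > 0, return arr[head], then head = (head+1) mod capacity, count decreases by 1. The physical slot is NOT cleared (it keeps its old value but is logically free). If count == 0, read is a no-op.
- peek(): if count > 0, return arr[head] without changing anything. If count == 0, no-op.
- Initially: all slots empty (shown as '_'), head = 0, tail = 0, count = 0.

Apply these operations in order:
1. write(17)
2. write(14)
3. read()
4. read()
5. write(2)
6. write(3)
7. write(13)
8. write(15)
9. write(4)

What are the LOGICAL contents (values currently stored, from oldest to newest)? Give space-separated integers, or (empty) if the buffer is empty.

After op 1 (write(17)): arr=[17 _ _ _] head=0 tail=1 count=1
After op 2 (write(14)): arr=[17 14 _ _] head=0 tail=2 count=2
After op 3 (read()): arr=[17 14 _ _] head=1 tail=2 count=1
After op 4 (read()): arr=[17 14 _ _] head=2 tail=2 count=0
After op 5 (write(2)): arr=[17 14 2 _] head=2 tail=3 count=1
After op 6 (write(3)): arr=[17 14 2 3] head=2 tail=0 count=2
After op 7 (write(13)): arr=[13 14 2 3] head=2 tail=1 count=3
After op 8 (write(15)): arr=[13 15 2 3] head=2 tail=2 count=4
After op 9 (write(4)): arr=[13 15 4 3] head=3 tail=3 count=4

Answer: 3 13 15 4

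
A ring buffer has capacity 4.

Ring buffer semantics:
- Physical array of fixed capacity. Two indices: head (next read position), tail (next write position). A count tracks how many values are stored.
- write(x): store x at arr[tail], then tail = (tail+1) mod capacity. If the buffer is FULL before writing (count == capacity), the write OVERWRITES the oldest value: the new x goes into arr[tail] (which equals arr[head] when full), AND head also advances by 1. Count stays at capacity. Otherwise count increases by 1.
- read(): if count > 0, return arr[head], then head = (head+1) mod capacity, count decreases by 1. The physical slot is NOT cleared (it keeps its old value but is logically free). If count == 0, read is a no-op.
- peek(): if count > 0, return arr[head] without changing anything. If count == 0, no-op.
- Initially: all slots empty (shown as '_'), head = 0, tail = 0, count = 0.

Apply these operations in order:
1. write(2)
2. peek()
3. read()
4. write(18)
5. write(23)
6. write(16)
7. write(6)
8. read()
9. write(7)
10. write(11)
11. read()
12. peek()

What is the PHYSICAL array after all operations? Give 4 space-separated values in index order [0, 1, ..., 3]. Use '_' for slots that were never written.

After op 1 (write(2)): arr=[2 _ _ _] head=0 tail=1 count=1
After op 2 (peek()): arr=[2 _ _ _] head=0 tail=1 count=1
After op 3 (read()): arr=[2 _ _ _] head=1 tail=1 count=0
After op 4 (write(18)): arr=[2 18 _ _] head=1 tail=2 count=1
After op 5 (write(23)): arr=[2 18 23 _] head=1 tail=3 count=2
After op 6 (write(16)): arr=[2 18 23 16] head=1 tail=0 count=3
After op 7 (write(6)): arr=[6 18 23 16] head=1 tail=1 count=4
After op 8 (read()): arr=[6 18 23 16] head=2 tail=1 count=3
After op 9 (write(7)): arr=[6 7 23 16] head=2 tail=2 count=4
After op 10 (write(11)): arr=[6 7 11 16] head=3 tail=3 count=4
After op 11 (read()): arr=[6 7 11 16] head=0 tail=3 count=3
After op 12 (peek()): arr=[6 7 11 16] head=0 tail=3 count=3

Answer: 6 7 11 16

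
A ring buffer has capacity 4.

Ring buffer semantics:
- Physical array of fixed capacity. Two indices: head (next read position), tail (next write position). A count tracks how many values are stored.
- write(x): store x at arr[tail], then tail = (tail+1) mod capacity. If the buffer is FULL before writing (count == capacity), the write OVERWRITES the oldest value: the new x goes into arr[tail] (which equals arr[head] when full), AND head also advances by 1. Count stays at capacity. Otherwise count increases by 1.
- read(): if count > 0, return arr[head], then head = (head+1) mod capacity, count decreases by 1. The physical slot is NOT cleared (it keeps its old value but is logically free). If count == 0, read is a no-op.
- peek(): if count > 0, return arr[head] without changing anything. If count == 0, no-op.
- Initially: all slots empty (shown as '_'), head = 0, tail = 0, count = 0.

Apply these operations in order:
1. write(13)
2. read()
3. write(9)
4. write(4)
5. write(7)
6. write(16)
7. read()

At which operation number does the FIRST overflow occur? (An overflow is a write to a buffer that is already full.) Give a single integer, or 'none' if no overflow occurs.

Answer: none

Derivation:
After op 1 (write(13)): arr=[13 _ _ _] head=0 tail=1 count=1
After op 2 (read()): arr=[13 _ _ _] head=1 tail=1 count=0
After op 3 (write(9)): arr=[13 9 _ _] head=1 tail=2 count=1
After op 4 (write(4)): arr=[13 9 4 _] head=1 tail=3 count=2
After op 5 (write(7)): arr=[13 9 4 7] head=1 tail=0 count=3
After op 6 (write(16)): arr=[16 9 4 7] head=1 tail=1 count=4
After op 7 (read()): arr=[16 9 4 7] head=2 tail=1 count=3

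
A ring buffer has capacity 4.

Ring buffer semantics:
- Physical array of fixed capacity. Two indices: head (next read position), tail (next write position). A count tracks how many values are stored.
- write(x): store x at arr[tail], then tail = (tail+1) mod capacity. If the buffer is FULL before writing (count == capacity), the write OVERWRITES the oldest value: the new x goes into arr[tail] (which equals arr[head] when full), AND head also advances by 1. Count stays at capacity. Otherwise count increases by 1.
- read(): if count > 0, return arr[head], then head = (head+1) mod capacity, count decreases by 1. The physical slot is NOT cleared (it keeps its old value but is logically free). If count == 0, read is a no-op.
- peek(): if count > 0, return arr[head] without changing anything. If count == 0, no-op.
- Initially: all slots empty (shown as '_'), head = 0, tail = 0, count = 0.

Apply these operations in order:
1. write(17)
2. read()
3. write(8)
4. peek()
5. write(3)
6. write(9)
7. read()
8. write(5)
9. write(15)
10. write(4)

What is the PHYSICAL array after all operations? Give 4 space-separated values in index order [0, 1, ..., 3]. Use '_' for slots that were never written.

After op 1 (write(17)): arr=[17 _ _ _] head=0 tail=1 count=1
After op 2 (read()): arr=[17 _ _ _] head=1 tail=1 count=0
After op 3 (write(8)): arr=[17 8 _ _] head=1 tail=2 count=1
After op 4 (peek()): arr=[17 8 _ _] head=1 tail=2 count=1
After op 5 (write(3)): arr=[17 8 3 _] head=1 tail=3 count=2
After op 6 (write(9)): arr=[17 8 3 9] head=1 tail=0 count=3
After op 7 (read()): arr=[17 8 3 9] head=2 tail=0 count=2
After op 8 (write(5)): arr=[5 8 3 9] head=2 tail=1 count=3
After op 9 (write(15)): arr=[5 15 3 9] head=2 tail=2 count=4
After op 10 (write(4)): arr=[5 15 4 9] head=3 tail=3 count=4

Answer: 5 15 4 9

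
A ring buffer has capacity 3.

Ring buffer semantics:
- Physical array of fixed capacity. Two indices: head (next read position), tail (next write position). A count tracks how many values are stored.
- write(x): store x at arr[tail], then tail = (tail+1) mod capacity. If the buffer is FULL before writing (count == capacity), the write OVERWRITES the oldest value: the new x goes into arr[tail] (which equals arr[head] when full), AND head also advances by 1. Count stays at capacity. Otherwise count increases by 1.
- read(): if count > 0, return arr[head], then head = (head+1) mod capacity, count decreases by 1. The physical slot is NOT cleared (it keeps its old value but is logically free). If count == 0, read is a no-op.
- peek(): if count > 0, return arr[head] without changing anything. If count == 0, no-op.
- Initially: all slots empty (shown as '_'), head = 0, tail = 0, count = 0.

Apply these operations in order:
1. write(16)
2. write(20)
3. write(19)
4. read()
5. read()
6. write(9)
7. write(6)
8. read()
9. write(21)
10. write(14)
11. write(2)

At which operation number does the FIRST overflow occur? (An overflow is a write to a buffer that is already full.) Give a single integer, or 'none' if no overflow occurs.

After op 1 (write(16)): arr=[16 _ _] head=0 tail=1 count=1
After op 2 (write(20)): arr=[16 20 _] head=0 tail=2 count=2
After op 3 (write(19)): arr=[16 20 19] head=0 tail=0 count=3
After op 4 (read()): arr=[16 20 19] head=1 tail=0 count=2
After op 5 (read()): arr=[16 20 19] head=2 tail=0 count=1
After op 6 (write(9)): arr=[9 20 19] head=2 tail=1 count=2
After op 7 (write(6)): arr=[9 6 19] head=2 tail=2 count=3
After op 8 (read()): arr=[9 6 19] head=0 tail=2 count=2
After op 9 (write(21)): arr=[9 6 21] head=0 tail=0 count=3
After op 10 (write(14)): arr=[14 6 21] head=1 tail=1 count=3
After op 11 (write(2)): arr=[14 2 21] head=2 tail=2 count=3

Answer: 10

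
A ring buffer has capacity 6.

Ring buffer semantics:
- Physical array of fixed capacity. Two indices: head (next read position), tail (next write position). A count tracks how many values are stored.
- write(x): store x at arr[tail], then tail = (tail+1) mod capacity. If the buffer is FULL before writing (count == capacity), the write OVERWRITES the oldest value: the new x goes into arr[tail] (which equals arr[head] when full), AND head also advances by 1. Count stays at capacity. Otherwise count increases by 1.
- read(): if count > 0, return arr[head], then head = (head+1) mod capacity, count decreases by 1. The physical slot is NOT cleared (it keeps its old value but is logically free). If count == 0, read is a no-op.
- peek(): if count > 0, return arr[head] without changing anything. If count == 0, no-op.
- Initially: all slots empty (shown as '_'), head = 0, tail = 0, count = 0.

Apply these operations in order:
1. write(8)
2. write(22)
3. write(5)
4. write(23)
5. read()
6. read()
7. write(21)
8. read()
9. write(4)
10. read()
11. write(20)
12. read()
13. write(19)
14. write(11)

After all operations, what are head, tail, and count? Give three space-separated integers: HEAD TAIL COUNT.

After op 1 (write(8)): arr=[8 _ _ _ _ _] head=0 tail=1 count=1
After op 2 (write(22)): arr=[8 22 _ _ _ _] head=0 tail=2 count=2
After op 3 (write(5)): arr=[8 22 5 _ _ _] head=0 tail=3 count=3
After op 4 (write(23)): arr=[8 22 5 23 _ _] head=0 tail=4 count=4
After op 5 (read()): arr=[8 22 5 23 _ _] head=1 tail=4 count=3
After op 6 (read()): arr=[8 22 5 23 _ _] head=2 tail=4 count=2
After op 7 (write(21)): arr=[8 22 5 23 21 _] head=2 tail=5 count=3
After op 8 (read()): arr=[8 22 5 23 21 _] head=3 tail=5 count=2
After op 9 (write(4)): arr=[8 22 5 23 21 4] head=3 tail=0 count=3
After op 10 (read()): arr=[8 22 5 23 21 4] head=4 tail=0 count=2
After op 11 (write(20)): arr=[20 22 5 23 21 4] head=4 tail=1 count=3
After op 12 (read()): arr=[20 22 5 23 21 4] head=5 tail=1 count=2
After op 13 (write(19)): arr=[20 19 5 23 21 4] head=5 tail=2 count=3
After op 14 (write(11)): arr=[20 19 11 23 21 4] head=5 tail=3 count=4

Answer: 5 3 4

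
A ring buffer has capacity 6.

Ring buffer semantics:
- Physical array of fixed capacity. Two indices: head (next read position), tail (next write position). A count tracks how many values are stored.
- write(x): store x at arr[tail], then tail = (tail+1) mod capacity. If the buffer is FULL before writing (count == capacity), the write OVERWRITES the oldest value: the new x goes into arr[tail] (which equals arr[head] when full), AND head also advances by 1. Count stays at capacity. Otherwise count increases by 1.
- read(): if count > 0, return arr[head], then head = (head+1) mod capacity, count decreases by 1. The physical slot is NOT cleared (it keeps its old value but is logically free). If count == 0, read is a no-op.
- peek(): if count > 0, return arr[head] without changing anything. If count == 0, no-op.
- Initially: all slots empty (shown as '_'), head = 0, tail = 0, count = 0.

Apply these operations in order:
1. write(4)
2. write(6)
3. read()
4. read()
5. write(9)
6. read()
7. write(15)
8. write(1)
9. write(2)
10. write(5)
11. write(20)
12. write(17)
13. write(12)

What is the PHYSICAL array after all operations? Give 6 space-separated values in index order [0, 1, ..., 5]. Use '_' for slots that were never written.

Answer: 5 20 17 12 1 2

Derivation:
After op 1 (write(4)): arr=[4 _ _ _ _ _] head=0 tail=1 count=1
After op 2 (write(6)): arr=[4 6 _ _ _ _] head=0 tail=2 count=2
After op 3 (read()): arr=[4 6 _ _ _ _] head=1 tail=2 count=1
After op 4 (read()): arr=[4 6 _ _ _ _] head=2 tail=2 count=0
After op 5 (write(9)): arr=[4 6 9 _ _ _] head=2 tail=3 count=1
After op 6 (read()): arr=[4 6 9 _ _ _] head=3 tail=3 count=0
After op 7 (write(15)): arr=[4 6 9 15 _ _] head=3 tail=4 count=1
After op 8 (write(1)): arr=[4 6 9 15 1 _] head=3 tail=5 count=2
After op 9 (write(2)): arr=[4 6 9 15 1 2] head=3 tail=0 count=3
After op 10 (write(5)): arr=[5 6 9 15 1 2] head=3 tail=1 count=4
After op 11 (write(20)): arr=[5 20 9 15 1 2] head=3 tail=2 count=5
After op 12 (write(17)): arr=[5 20 17 15 1 2] head=3 tail=3 count=6
After op 13 (write(12)): arr=[5 20 17 12 1 2] head=4 tail=4 count=6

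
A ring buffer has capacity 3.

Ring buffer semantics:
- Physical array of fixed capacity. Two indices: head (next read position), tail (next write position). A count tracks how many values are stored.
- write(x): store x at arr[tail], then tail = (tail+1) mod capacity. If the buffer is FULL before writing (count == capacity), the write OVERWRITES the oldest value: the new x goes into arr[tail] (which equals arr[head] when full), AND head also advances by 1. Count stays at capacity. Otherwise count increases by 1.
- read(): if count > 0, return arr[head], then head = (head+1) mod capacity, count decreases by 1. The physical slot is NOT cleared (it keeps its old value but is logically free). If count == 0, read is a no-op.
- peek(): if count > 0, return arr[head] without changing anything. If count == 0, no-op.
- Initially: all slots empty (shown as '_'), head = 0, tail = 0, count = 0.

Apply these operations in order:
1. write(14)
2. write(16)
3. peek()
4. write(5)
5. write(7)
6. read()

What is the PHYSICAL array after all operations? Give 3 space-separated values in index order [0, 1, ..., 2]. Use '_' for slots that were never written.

Answer: 7 16 5

Derivation:
After op 1 (write(14)): arr=[14 _ _] head=0 tail=1 count=1
After op 2 (write(16)): arr=[14 16 _] head=0 tail=2 count=2
After op 3 (peek()): arr=[14 16 _] head=0 tail=2 count=2
After op 4 (write(5)): arr=[14 16 5] head=0 tail=0 count=3
After op 5 (write(7)): arr=[7 16 5] head=1 tail=1 count=3
After op 6 (read()): arr=[7 16 5] head=2 tail=1 count=2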